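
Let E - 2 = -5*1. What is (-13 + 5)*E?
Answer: 24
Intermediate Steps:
E = -3 (E = 2 - 5*1 = 2 - 5 = -3)
(-13 + 5)*E = (-13 + 5)*(-3) = -8*(-3) = 24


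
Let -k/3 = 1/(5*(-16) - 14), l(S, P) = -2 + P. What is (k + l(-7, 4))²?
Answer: 36481/8836 ≈ 4.1287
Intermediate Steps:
k = 3/94 (k = -3/(5*(-16) - 14) = -3/(-80 - 14) = -3/(-94) = -3*(-1/94) = 3/94 ≈ 0.031915)
(k + l(-7, 4))² = (3/94 + (-2 + 4))² = (3/94 + 2)² = (191/94)² = 36481/8836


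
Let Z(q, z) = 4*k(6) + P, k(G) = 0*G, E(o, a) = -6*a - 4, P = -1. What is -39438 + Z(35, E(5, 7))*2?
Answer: -39440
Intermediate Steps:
E(o, a) = -4 - 6*a
k(G) = 0
Z(q, z) = -1 (Z(q, z) = 4*0 - 1 = 0 - 1 = -1)
-39438 + Z(35, E(5, 7))*2 = -39438 - 1*2 = -39438 - 2 = -39440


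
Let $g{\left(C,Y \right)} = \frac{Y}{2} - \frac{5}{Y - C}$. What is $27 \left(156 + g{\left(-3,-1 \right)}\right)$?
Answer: $4131$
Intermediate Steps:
$g{\left(C,Y \right)} = \frac{Y}{2} - \frac{5}{Y - C}$ ($g{\left(C,Y \right)} = Y \frac{1}{2} - \frac{5}{Y - C} = \frac{Y}{2} - \frac{5}{Y - C}$)
$27 \left(156 + g{\left(-3,-1 \right)}\right) = 27 \left(156 + \frac{10 - \left(-1\right)^{2} - -3}{2 \left(-3 - -1\right)}\right) = 27 \left(156 + \frac{10 - 1 + 3}{2 \left(-3 + 1\right)}\right) = 27 \left(156 + \frac{10 - 1 + 3}{2 \left(-2\right)}\right) = 27 \left(156 + \frac{1}{2} \left(- \frac{1}{2}\right) 12\right) = 27 \left(156 - 3\right) = 27 \cdot 153 = 4131$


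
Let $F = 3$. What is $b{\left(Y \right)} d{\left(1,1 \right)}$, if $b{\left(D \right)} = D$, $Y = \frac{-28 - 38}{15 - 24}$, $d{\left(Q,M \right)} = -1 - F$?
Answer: $- \frac{88}{3} \approx -29.333$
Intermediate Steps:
$d{\left(Q,M \right)} = -4$ ($d{\left(Q,M \right)} = -1 - 3 = -4$)
$Y = \frac{22}{3}$ ($Y = - \frac{66}{-9} = \left(-66\right) \left(- \frac{1}{9}\right) = \frac{22}{3} \approx 7.3333$)
$b{\left(Y \right)} d{\left(1,1 \right)} = \frac{22}{3} \left(-4\right) = - \frac{88}{3}$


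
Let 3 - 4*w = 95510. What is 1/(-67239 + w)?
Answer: -4/364463 ≈ -1.0975e-5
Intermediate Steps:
w = -95507/4 (w = ¾ - ¼*95510 = ¾ - 47755/2 = -95507/4 ≈ -23877.)
1/(-67239 + w) = 1/(-67239 - 95507/4) = 1/(-364463/4) = -4/364463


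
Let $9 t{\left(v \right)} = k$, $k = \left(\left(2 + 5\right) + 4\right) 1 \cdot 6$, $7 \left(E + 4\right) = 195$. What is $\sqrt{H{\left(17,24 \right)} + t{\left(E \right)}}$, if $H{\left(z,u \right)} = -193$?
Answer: $\frac{i \sqrt{1671}}{3} \approx 13.626 i$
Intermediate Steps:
$E = \frac{167}{7}$ ($E = -4 + \frac{1}{7} \cdot 195 = -4 + \frac{195}{7} = \frac{167}{7} \approx 23.857$)
$k = 66$ ($k = \left(7 + 4\right) 1 \cdot 6 = 11 \cdot 1 \cdot 6 = 11 \cdot 6 = 66$)
$t{\left(v \right)} = \frac{22}{3}$ ($t{\left(v \right)} = \frac{1}{9} \cdot 66 = \frac{22}{3}$)
$\sqrt{H{\left(17,24 \right)} + t{\left(E \right)}} = \sqrt{-193 + \frac{22}{3}} = \sqrt{- \frac{557}{3}} = \frac{i \sqrt{1671}}{3}$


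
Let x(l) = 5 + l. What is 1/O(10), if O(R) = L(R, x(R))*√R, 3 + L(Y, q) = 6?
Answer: √10/30 ≈ 0.10541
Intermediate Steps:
L(Y, q) = 3 (L(Y, q) = -3 + 6 = 3)
O(R) = 3*√R
1/O(10) = 1/(3*√10) = √10/30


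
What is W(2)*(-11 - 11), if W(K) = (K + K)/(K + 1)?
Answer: -88/3 ≈ -29.333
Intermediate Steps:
W(K) = 2*K/(1 + K) (W(K) = (2*K)/(1 + K) = 2*K/(1 + K))
W(2)*(-11 - 11) = (2*2/(1 + 2))*(-11 - 11) = (2*2/3)*(-22) = (2*2*(1/3))*(-22) = (4/3)*(-22) = -88/3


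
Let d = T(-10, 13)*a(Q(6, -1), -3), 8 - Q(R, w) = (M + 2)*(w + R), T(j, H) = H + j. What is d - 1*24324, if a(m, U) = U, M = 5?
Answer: -24333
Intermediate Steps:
Q(R, w) = 8 - 7*R - 7*w (Q(R, w) = 8 - (5 + 2)*(w + R) = 8 - 7*(R + w) = 8 - (7*R + 7*w) = 8 + (-7*R - 7*w) = 8 - 7*R - 7*w)
d = -9 (d = (13 - 10)*(-3) = 3*(-3) = -9)
d - 1*24324 = -9 - 1*24324 = -9 - 24324 = -24333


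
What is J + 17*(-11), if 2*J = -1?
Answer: -375/2 ≈ -187.50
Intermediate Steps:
J = -½ (J = (½)*(-1) = -½ ≈ -0.50000)
J + 17*(-11) = -½ + 17*(-11) = -½ - 187 = -375/2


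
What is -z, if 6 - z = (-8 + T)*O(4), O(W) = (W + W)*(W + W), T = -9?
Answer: -1094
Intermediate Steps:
O(W) = 4*W**2 (O(W) = (2*W)*(2*W) = 4*W**2)
z = 1094 (z = 6 - (-8 - 9)*4*4**2 = 6 - (-17)*4*16 = 6 - (-17)*64 = 6 - 1*(-1088) = 6 + 1088 = 1094)
-z = -1*1094 = -1094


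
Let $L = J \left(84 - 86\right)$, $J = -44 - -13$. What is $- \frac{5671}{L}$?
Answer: $- \frac{5671}{62} \approx -91.468$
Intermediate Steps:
$J = -31$ ($J = -44 + 13 = -31$)
$L = 62$ ($L = - 31 \left(84 - 86\right) = \left(-31\right) \left(-2\right) = 62$)
$- \frac{5671}{L} = - \frac{5671}{62}$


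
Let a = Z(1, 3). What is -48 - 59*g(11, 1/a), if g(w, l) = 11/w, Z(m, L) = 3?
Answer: -107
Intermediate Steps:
a = 3
-48 - 59*g(11, 1/a) = -48 - 649/11 = -48 - 59*1 = -48 - 59 = -107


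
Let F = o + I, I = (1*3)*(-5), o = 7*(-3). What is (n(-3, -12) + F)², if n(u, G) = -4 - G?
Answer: 784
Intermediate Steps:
o = -21
I = -15 (I = 3*(-5) = -15)
F = -36 (F = -21 - 15 = -36)
(n(-3, -12) + F)² = ((-4 - 1*(-12)) - 36)² = ((-4 + 12) - 36)² = (8 - 36)² = (-28)² = 784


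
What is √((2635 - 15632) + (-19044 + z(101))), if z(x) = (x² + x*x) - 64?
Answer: I*√11703 ≈ 108.18*I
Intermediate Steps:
z(x) = -64 + 2*x² (z(x) = (x² + x²) - 64 = 2*x² - 64 = -64 + 2*x²)
√((2635 - 15632) + (-19044 + z(101))) = √((2635 - 15632) + (-19044 + (-64 + 2*101²))) = √(-12997 + (-19044 + (-64 + 2*10201))) = √(-12997 + (-19044 + (-64 + 20402))) = √(-12997 + (-19044 + 20338)) = √(-12997 + 1294) = √(-11703) = I*√11703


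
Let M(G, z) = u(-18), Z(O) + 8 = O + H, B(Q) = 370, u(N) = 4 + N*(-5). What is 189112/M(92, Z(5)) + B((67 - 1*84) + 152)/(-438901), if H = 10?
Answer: 41500705566/20628347 ≈ 2011.8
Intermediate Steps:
u(N) = 4 - 5*N
Z(O) = 2 + O (Z(O) = -8 + (O + 10) = -8 + (10 + O) = 2 + O)
M(G, z) = 94 (M(G, z) = 4 - 5*(-18) = 4 + 90 = 94)
189112/M(92, Z(5)) + B((67 - 1*84) + 152)/(-438901) = 189112/94 + 370/(-438901) = 189112*(1/94) + 370*(-1/438901) = 94556/47 - 370/438901 = 41500705566/20628347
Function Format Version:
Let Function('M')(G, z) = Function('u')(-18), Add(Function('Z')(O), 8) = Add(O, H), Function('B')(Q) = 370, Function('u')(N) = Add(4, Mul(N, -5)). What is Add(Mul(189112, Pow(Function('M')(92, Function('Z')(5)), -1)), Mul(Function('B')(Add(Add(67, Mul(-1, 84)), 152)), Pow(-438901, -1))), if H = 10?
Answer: Rational(41500705566, 20628347) ≈ 2011.8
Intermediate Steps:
Function('u')(N) = Add(4, Mul(-5, N))
Function('Z')(O) = Add(2, O) (Function('Z')(O) = Add(-8, Add(O, 10)) = Add(-8, Add(10, O)) = Add(2, O))
Function('M')(G, z) = 94 (Function('M')(G, z) = Add(4, Mul(-5, -18)) = Add(4, 90) = 94)
Add(Mul(189112, Pow(Function('M')(92, Function('Z')(5)), -1)), Mul(Function('B')(Add(Add(67, Mul(-1, 84)), 152)), Pow(-438901, -1))) = Add(Mul(189112, Pow(94, -1)), Mul(370, Pow(-438901, -1))) = Add(Mul(189112, Rational(1, 94)), Mul(370, Rational(-1, 438901))) = Add(Rational(94556, 47), Rational(-370, 438901)) = Rational(41500705566, 20628347)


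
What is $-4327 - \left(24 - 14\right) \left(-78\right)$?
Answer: $-3547$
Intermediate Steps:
$-4327 - \left(24 - 14\right) \left(-78\right) = -4327 - 10 \left(-78\right) = -4327 - -780 = -4327 + 780 = -3547$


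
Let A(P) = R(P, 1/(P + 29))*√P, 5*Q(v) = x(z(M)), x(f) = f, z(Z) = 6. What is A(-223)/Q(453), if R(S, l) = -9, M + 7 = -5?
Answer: -15*I*√223/2 ≈ -112.0*I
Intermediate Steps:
M = -12 (M = -7 - 5 = -12)
Q(v) = 6/5 (Q(v) = (⅕)*6 = 6/5)
A(P) = -9*√P
A(-223)/Q(453) = (-9*I*√223)/(6/5) = -9*I*√223*(⅚) = -15*I*√223/2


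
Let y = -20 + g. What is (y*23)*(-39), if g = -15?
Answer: 31395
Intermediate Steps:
y = -35 (y = -20 - 15 = -35)
(y*23)*(-39) = -35*23*(-39) = -805*(-39) = 31395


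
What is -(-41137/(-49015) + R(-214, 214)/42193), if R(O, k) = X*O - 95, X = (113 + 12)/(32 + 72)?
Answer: -89358349207/107540674540 ≈ -0.83093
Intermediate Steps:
X = 125/104 ≈ 1.2019
R(O, k) = -95 + 125*O/104 (R(O, k) = 125*O/104 - 95 = -95 + 125*O/104)
-(-41137/(-49015) + R(-214, 214)/42193) = -(-41137/(-49015) + (-95 + (125/104)*(-214))/42193) = -(-41137*(-1/49015) + (-95 - 13375/52)*(1/42193)) = -(41137/49015 - 18315/52*1/42193) = -(41137/49015 - 18315/2194036) = -1*89358349207/107540674540 = -89358349207/107540674540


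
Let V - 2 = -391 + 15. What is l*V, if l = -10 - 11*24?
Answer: 102476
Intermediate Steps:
l = -274 (l = -10 - 264 = -274)
V = -374 (V = 2 + (-391 + 15) = 2 - 376 = -374)
l*V = -274*(-374) = 102476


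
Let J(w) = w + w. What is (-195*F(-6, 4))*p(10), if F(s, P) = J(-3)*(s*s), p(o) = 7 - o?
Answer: -126360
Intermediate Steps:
J(w) = 2*w
F(s, P) = -6*s**2 (F(s, P) = (2*(-3))*(s*s) = -6*s**2)
(-195*F(-6, 4))*p(10) = (-(-1170)*(-6)**2)*(7 - 1*10) = (-(-1170)*36)*(7 - 10) = -195*(-216)*(-3) = 42120*(-3) = -126360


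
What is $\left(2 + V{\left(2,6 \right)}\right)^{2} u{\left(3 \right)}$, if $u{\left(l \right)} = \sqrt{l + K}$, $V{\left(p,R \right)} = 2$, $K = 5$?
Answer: $32 \sqrt{2} \approx 45.255$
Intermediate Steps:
$u{\left(l \right)} = \sqrt{5 + l}$ ($u{\left(l \right)} = \sqrt{l + 5} = \sqrt{5 + l}$)
$\left(2 + V{\left(2,6 \right)}\right)^{2} u{\left(3 \right)} = \left(2 + 2\right)^{2} \sqrt{5 + 3} = 4^{2} \sqrt{8} = 16 \cdot 2 \sqrt{2} = 32 \sqrt{2}$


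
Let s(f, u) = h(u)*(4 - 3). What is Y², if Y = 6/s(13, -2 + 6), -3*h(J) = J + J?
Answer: 81/16 ≈ 5.0625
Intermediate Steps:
h(J) = -2*J/3 (h(J) = -(J + J)/3 = -2*J/3)
s(f, u) = -2*u/3 (s(f, u) = (-2*u/3)*(4 - 3) = -2*u/3*1 = -2*u/3)
Y = -9/4 (Y = 6/((-2*(-2 + 6)/3)) = 6/((-⅔*4)) = 6/(-8/3) = 6*(-3/8) = -9/4 ≈ -2.2500)
Y² = (-9/4)² = 81/16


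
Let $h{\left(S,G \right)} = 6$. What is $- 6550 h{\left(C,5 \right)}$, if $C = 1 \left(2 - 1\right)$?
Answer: $-39300$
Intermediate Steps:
$C = 1$ ($C = 1 \cdot 1 = 1$)
$- 6550 h{\left(C,5 \right)} = \left(-6550\right) 6 = -39300$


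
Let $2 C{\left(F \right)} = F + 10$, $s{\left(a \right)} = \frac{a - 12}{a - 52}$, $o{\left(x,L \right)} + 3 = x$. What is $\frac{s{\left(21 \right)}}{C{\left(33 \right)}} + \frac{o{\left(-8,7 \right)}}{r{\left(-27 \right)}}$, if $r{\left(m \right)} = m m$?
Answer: $- \frac{27785}{971757} \approx -0.028593$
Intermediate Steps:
$o{\left(x,L \right)} = -3 + x$
$r{\left(m \right)} = m^{2}$
$s{\left(a \right)} = \frac{-12 + a}{-52 + a}$
$C{\left(F \right)} = 5 + \frac{F}{2}$ ($C{\left(F \right)} = \frac{F + 10}{2} = \frac{10 + F}{2} = 5 + \frac{F}{2}$)
$\frac{s{\left(21 \right)}}{C{\left(33 \right)}} + \frac{o{\left(-8,7 \right)}}{r{\left(-27 \right)}} = \frac{\frac{1}{-52 + 21} \left(-12 + 21\right)}{5 + \frac{1}{2} \cdot 33} + \frac{-3 - 8}{\left(-27\right)^{2}} = \frac{\frac{1}{-31} \cdot 9}{5 + \frac{33}{2}} - \frac{11}{729} = \frac{\left(- \frac{1}{31}\right) 9}{\frac{43}{2}} - \frac{11}{729} = \left(- \frac{9}{31}\right) \frac{2}{43} - \frac{11}{729} = - \frac{18}{1333} - \frac{11}{729} = - \frac{27785}{971757}$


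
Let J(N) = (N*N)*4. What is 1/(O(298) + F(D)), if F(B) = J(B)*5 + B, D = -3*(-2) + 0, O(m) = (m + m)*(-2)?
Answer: -1/466 ≈ -0.0021459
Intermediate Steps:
O(m) = -4*m (O(m) = (2*m)*(-2) = -4*m)
J(N) = 4*N**2 (J(N) = N**2*4 = 4*N**2)
D = 6 (D = 6 + 0 = 6)
F(B) = B + 20*B**2 (F(B) = (4*B**2)*5 + B = 20*B**2 + B = B + 20*B**2)
1/(O(298) + F(D)) = 1/(-4*298 + 6*(1 + 20*6)) = 1/(-1192 + 6*(1 + 120)) = 1/(-1192 + 6*121) = 1/(-1192 + 726) = 1/(-466) = -1/466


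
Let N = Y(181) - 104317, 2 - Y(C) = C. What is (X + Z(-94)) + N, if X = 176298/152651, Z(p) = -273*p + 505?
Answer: -11956823881/152651 ≈ -78328.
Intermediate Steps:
Z(p) = 505 - 273*p
X = 176298/152651 (X = 176298*(1/152651) = 176298/152651 ≈ 1.1549)
Y(C) = 2 - C
N = -104496 (N = (2 - 1*181) - 104317 = (2 - 181) - 104317 = -179 - 104317 = -104496)
(X + Z(-94)) + N = (176298/152651 + (505 - 273*(-94))) - 104496 = (176298/152651 + (505 + 25662)) - 104496 = (176298/152651 + 26167) - 104496 = 3994595015/152651 - 104496 = -11956823881/152651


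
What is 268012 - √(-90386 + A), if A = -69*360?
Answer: 268012 - I*√115226 ≈ 2.6801e+5 - 339.45*I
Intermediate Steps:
A = -24840
268012 - √(-90386 + A) = 268012 - √(-90386 - 24840) = 268012 - √(-115226) = 268012 - I*√115226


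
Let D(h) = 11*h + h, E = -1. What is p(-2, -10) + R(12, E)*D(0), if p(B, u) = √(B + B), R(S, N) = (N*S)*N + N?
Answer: 2*I ≈ 2.0*I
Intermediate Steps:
D(h) = 12*h
R(S, N) = N + S*N² (R(S, N) = S*N² + N = N + S*N²)
p(B, u) = √2*√B (p(B, u) = √(2*B) = √2*√B)
p(-2, -10) + R(12, E)*D(0) = √2*√(-2) + (-(1 - 1*12))*(12*0) = √2*(I*√2) - (1 - 12)*0 = 2*I - 1*(-11)*0 = 2*I + 11*0 = 2*I + 0 = 2*I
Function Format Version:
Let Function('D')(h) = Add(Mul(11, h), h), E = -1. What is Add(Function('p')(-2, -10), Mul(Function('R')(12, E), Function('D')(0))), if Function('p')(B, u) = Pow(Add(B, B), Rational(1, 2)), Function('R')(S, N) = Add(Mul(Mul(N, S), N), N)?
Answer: Mul(2, I) ≈ Mul(2.0000, I)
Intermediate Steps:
Function('D')(h) = Mul(12, h)
Function('R')(S, N) = Add(N, Mul(S, Pow(N, 2))) (Function('R')(S, N) = Add(Mul(S, Pow(N, 2)), N) = Add(N, Mul(S, Pow(N, 2))))
Function('p')(B, u) = Mul(Pow(2, Rational(1, 2)), Pow(B, Rational(1, 2))) (Function('p')(B, u) = Pow(Mul(2, B), Rational(1, 2)) = Mul(Pow(2, Rational(1, 2)), Pow(B, Rational(1, 2))))
Add(Function('p')(-2, -10), Mul(Function('R')(12, E), Function('D')(0))) = Add(Mul(Pow(2, Rational(1, 2)), Pow(-2, Rational(1, 2))), Mul(Mul(-1, Add(1, Mul(-1, 12))), Mul(12, 0))) = Add(Mul(Pow(2, Rational(1, 2)), Mul(I, Pow(2, Rational(1, 2)))), Mul(Mul(-1, Add(1, -12)), 0)) = Add(Mul(2, I), Mul(Mul(-1, -11), 0)) = Add(Mul(2, I), Mul(11, 0)) = Add(Mul(2, I), 0) = Mul(2, I)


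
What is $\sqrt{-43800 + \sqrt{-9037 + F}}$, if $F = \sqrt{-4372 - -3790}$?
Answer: $\sqrt{-43800 + \sqrt{-9037 + i \sqrt{582}}} \approx 0.227 + 209.28 i$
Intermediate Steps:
$F = i \sqrt{582}$ ($F = \sqrt{-4372 + 3790} = \sqrt{-582} = i \sqrt{582} \approx 24.125 i$)
$\sqrt{-43800 + \sqrt{-9037 + F}} = \sqrt{-43800 + \sqrt{-9037 + i \sqrt{582}}}$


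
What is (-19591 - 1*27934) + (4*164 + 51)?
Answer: -46818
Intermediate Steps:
(-19591 - 1*27934) + (4*164 + 51) = (-19591 - 27934) + (656 + 51) = -47525 + 707 = -46818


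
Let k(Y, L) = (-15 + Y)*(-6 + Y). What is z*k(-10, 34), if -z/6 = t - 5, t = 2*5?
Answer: -12000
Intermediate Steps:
t = 10
z = -30 (z = -6*(10 - 5) = -6*5 = -30)
z*k(-10, 34) = -30*(90 + (-10)² - 21*(-10)) = -30*(90 + 100 + 210) = -30*400 = -12000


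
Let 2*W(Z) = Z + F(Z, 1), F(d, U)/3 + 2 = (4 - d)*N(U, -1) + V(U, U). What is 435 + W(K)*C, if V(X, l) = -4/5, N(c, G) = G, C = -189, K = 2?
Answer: 8034/5 ≈ 1606.8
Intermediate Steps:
V(X, l) = -4/5 (V(X, l) = -4*1/5 = -4/5)
F(d, U) = -102/5 + 3*d (F(d, U) = -6 + 3*((4 - d)*(-1) - 4/5) = -6 + 3*((-4 + d) - 4/5) = -6 + 3*(-24/5 + d) = -6 + (-72/5 + 3*d) = -102/5 + 3*d)
W(Z) = -51/5 + 2*Z (W(Z) = (Z + (-102/5 + 3*Z))/2 = (-102/5 + 4*Z)/2 = -51/5 + 2*Z)
435 + W(K)*C = 435 + (-51/5 + 2*2)*(-189) = 435 + (-51/5 + 4)*(-189) = 435 - 31/5*(-189) = 435 + 5859/5 = 8034/5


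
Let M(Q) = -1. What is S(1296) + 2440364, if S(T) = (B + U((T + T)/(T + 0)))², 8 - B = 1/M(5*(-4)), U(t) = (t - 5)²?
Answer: 2440688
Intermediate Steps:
U(t) = (-5 + t)²
B = 9 (B = 8 - 1/(-1) = 8 - 1*(-1) = 8 + 1 = 9)
S(T) = 324 (S(T) = (9 + (-5 + (T + T)/(T + 0))²)² = (9 + (-5 + (2*T)/T)²)² = (9 + (-5 + 2)²)² = (9 + (-3)²)² = (9 + 9)² = 18² = 324)
S(1296) + 2440364 = 324 + 2440364 = 2440688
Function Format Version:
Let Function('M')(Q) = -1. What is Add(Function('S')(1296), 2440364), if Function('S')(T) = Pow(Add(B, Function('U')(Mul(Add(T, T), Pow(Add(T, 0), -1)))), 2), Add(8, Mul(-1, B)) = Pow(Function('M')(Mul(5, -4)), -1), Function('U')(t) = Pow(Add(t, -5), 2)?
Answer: 2440688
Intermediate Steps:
Function('U')(t) = Pow(Add(-5, t), 2)
B = 9 (B = Add(8, Mul(-1, Pow(-1, -1))) = Add(8, Mul(-1, -1)) = Add(8, 1) = 9)
Function('S')(T) = 324 (Function('S')(T) = Pow(Add(9, Pow(Add(-5, Mul(Add(T, T), Pow(Add(T, 0), -1))), 2)), 2) = Pow(Add(9, Pow(Add(-5, Mul(Mul(2, T), Pow(T, -1))), 2)), 2) = Pow(Add(9, Pow(Add(-5, 2), 2)), 2) = Pow(Add(9, Pow(-3, 2)), 2) = Pow(Add(9, 9), 2) = Pow(18, 2) = 324)
Add(Function('S')(1296), 2440364) = Add(324, 2440364) = 2440688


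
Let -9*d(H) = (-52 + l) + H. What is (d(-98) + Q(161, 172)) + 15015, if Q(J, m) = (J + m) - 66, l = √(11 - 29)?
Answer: 45896/3 - I*√2/3 ≈ 15299.0 - 0.4714*I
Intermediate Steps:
l = 3*I*√2 (l = √(-18) = 3*I*√2 ≈ 4.2426*I)
d(H) = 52/9 - H/9 - I*√2/3 (d(H) = -((-52 + 3*I*√2) + H)/9 = -(-52 + H + 3*I*√2)/9 = 52/9 - H/9 - I*√2/3)
Q(J, m) = -66 + J + m
(d(-98) + Q(161, 172)) + 15015 = ((52/9 - ⅑*(-98) - I*√2/3) + (-66 + 161 + 172)) + 15015 = ((52/9 + 98/9 - I*√2/3) + 267) + 15015 = ((50/3 - I*√2/3) + 267) + 15015 = (851/3 - I*√2/3) + 15015 = 45896/3 - I*√2/3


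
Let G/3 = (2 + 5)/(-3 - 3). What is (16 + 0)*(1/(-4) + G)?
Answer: -60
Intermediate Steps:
G = -7/2 (G = 3*((2 + 5)/(-3 - 3)) = 3*(7/(-6)) = 3*(7*(-1/6)) = 3*(-7/6) = -7/2 ≈ -3.5000)
(16 + 0)*(1/(-4) + G) = (16 + 0)*(1/(-4) - 7/2) = 16*(-1/4 - 7/2) = 16*(-15/4) = -60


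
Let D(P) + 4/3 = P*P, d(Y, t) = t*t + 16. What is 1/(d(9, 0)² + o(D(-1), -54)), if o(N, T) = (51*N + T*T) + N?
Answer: 3/9464 ≈ 0.00031699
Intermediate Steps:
d(Y, t) = 16 + t² (d(Y, t) = t² + 16 = 16 + t²)
D(P) = -4/3 + P² (D(P) = -4/3 + P*P = -4/3 + P²)
o(N, T) = T² + 52*N (o(N, T) = (51*N + T²) + N = (T² + 51*N) + N = T² + 52*N)
1/(d(9, 0)² + o(D(-1), -54)) = 1/((16 + 0²)² + ((-54)² + 52*(-4/3 + (-1)²))) = 1/((16 + 0)² + (2916 + 52*(-4/3 + 1))) = 1/(16² + (2916 + 52*(-⅓))) = 1/(256 + (2916 - 52/3)) = 1/(256 + 8696/3) = 1/(9464/3) = 3/9464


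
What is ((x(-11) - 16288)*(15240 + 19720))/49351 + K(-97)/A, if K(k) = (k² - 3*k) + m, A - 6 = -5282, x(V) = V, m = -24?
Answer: -751702779829/65093969 ≈ -11548.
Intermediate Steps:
A = -5276 (A = 6 - 5282 = -5276)
K(k) = -24 + k² - 3*k (K(k) = (k² - 3*k) - 24 = -24 + k² - 3*k)
((x(-11) - 16288)*(15240 + 19720))/49351 + K(-97)/A = ((-11 - 16288)*(15240 + 19720))/49351 + (-24 + (-97)² - 3*(-97))/(-5276) = -16299*34960*(1/49351) + (-24 + 9409 + 291)*(-1/5276) = -569813040*1/49351 + 9676*(-1/5276) = -569813040/49351 - 2419/1319 = -751702779829/65093969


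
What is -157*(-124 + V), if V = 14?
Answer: 17270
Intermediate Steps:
-157*(-124 + V) = -157*(-124 + 14) = -157*(-110) = 17270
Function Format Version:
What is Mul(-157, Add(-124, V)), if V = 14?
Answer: 17270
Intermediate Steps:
Mul(-157, Add(-124, V)) = Mul(-157, Add(-124, 14)) = Mul(-157, -110) = 17270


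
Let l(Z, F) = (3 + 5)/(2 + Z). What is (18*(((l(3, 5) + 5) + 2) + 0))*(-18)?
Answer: -13932/5 ≈ -2786.4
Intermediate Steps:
l(Z, F) = 8/(2 + Z)
(18*(((l(3, 5) + 5) + 2) + 0))*(-18) = (18*(((8/(2 + 3) + 5) + 2) + 0))*(-18) = (18*(((8/5 + 5) + 2) + 0))*(-18) = (18*((33/5 + 2) + 0))*(-18) = (18*(43/5 + 0))*(-18) = (18*(43/5))*(-18) = (774/5)*(-18) = -13932/5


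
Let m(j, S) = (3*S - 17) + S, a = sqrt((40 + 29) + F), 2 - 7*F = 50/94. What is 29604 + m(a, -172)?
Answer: 28899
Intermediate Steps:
F = 69/329 (F = 2/7 - 50/(7*94) = 2/7 - 1/7*25/47 = 2/7 - 25/329 = 69/329 ≈ 0.20973)
a = 3*sqrt(832370)/329 (a = sqrt((40 + 29) + 69/329) = sqrt(69 + 69/329) = sqrt(22770/329) = 3*sqrt(832370)/329 ≈ 8.3192)
m(j, S) = -17 + 4*S (m(j, S) = (-17 + 3*S) + S = -17 + 4*S)
29604 + m(a, -172) = 29604 + (-17 + 4*(-172)) = 29604 + (-17 - 688) = 29604 - 705 = 28899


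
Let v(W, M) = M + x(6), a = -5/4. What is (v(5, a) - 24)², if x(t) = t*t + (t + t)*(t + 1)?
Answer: 143641/16 ≈ 8977.6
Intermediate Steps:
a = -5/4 (a = -5*¼ = -5/4 ≈ -1.2500)
x(t) = t² + 2*t*(1 + t) (x(t) = t² + (2*t)*(1 + t) = t² + 2*t*(1 + t))
v(W, M) = 120 + M (v(W, M) = M + 6*(2 + 3*6) = M + 6*(2 + 18) = M + 6*20 = M + 120 = 120 + M)
(v(5, a) - 24)² = ((120 - 5/4) - 24)² = (475/4 - 24)² = (379/4)² = 143641/16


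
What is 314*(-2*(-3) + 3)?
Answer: 2826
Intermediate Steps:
314*(-2*(-3) + 3) = 314*(6 + 3) = 314*9 = 2826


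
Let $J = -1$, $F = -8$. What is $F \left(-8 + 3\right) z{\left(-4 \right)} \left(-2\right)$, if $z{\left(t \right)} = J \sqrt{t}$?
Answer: $160 i \approx 160.0 i$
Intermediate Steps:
$z{\left(t \right)} = - \sqrt{t}$
$F \left(-8 + 3\right) z{\left(-4 \right)} \left(-2\right) = - 8 \left(-8 + 3\right) \left(- \sqrt{-4}\right) \left(-2\right) = \left(-8\right) \left(-5\right) \left(- 2 i\right) \left(-2\right) = 40 \left(- 2 i\right) \left(-2\right) = - 80 i \left(-2\right) = 160 i$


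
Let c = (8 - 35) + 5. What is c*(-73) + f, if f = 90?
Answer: 1696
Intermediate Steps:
c = -22 (c = -27 + 5 = -22)
c*(-73) + f = -22*(-73) + 90 = 1606 + 90 = 1696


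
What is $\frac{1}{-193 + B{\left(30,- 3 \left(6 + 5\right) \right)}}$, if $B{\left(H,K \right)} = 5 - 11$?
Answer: $- \frac{1}{199} \approx -0.0050251$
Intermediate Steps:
$B{\left(H,K \right)} = -6$ ($B{\left(H,K \right)} = 5 - 11 = -6$)
$\frac{1}{-193 + B{\left(30,- 3 \left(6 + 5\right) \right)}} = \frac{1}{-193 - 6} = \frac{1}{-199} = - \frac{1}{199}$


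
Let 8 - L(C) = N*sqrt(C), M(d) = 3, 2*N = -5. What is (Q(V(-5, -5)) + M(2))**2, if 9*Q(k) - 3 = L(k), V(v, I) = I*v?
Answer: 10201/324 ≈ 31.485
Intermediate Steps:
N = -5/2 (N = (1/2)*(-5) = -5/2 ≈ -2.5000)
L(C) = 8 + 5*sqrt(C)/2 (L(C) = 8 - (-5)*sqrt(C)/2 = 8 + 5*sqrt(C)/2)
Q(k) = 11/9 + 5*sqrt(k)/18 (Q(k) = 1/3 + (8 + 5*sqrt(k)/2)/9 = 1/3 + (8/9 + 5*sqrt(k)/18) = 11/9 + 5*sqrt(k)/18)
(Q(V(-5, -5)) + M(2))**2 = ((11/9 + 5*sqrt(-5*(-5))/18) + 3)**2 = ((11/9 + 5*sqrt(25)/18) + 3)**2 = ((11/9 + (5/18)*5) + 3)**2 = ((11/9 + 25/18) + 3)**2 = (47/18 + 3)**2 = (101/18)**2 = 10201/324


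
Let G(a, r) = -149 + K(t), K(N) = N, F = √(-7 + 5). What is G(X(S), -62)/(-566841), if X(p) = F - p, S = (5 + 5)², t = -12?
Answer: 161/566841 ≈ 0.00028403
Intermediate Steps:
S = 100 (S = 10² = 100)
F = I*√2 (F = √(-2) = I*√2 ≈ 1.4142*I)
X(p) = -p + I*√2 (X(p) = I*√2 - p = -p + I*√2)
G(a, r) = -161 (G(a, r) = -149 - 12 = -161)
G(X(S), -62)/(-566841) = -161/(-566841) = -161*(-1/566841) = 161/566841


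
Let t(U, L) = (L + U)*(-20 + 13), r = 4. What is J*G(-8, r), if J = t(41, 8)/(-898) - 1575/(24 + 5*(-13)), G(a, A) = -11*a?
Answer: 62850172/18409 ≈ 3414.1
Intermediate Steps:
t(U, L) = -7*L - 7*U (t(U, L) = (L + U)*(-7) = -7*L - 7*U)
J = 1428413/36818 (J = (-7*8 - 7*41)/(-898) - 1575/(24 + 5*(-13)) = (-56 - 287)*(-1/898) - 1575/(24 - 65) = -343*(-1/898) - 1575/(-41) = 343/898 - 1575*(-1/41) = 343/898 + 1575/41 = 1428413/36818 ≈ 38.797)
J*G(-8, r) = 1428413*(-11*(-8))/36818 = (1428413/36818)*88 = 62850172/18409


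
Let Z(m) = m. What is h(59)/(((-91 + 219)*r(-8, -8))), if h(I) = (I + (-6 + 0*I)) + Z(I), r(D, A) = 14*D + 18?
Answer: -7/752 ≈ -0.0093085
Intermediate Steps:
r(D, A) = 18 + 14*D
h(I) = -6 + 2*I (h(I) = (I + (-6 + 0*I)) + I = (I + (-6 + 0)) + I = (I - 6) + I = (-6 + I) + I = -6 + 2*I)
h(59)/(((-91 + 219)*r(-8, -8))) = (-6 + 2*59)/(((-91 + 219)*(18 + 14*(-8)))) = (-6 + 118)/((128*(18 - 112))) = 112/((128*(-94))) = 112/(-12032) = 112*(-1/12032) = -7/752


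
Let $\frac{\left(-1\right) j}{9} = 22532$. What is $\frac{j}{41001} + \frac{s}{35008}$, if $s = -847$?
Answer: $- \frac{2377976717}{478454336} \approx -4.9701$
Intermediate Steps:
$j = -202788$ ($j = \left(-9\right) 22532 = -202788$)
$\frac{j}{41001} + \frac{s}{35008} = - \frac{202788}{41001} - \frac{847}{35008} = \left(-202788\right) \frac{1}{41001} - \frac{847}{35008} = - \frac{67596}{13667} - \frac{847}{35008} = - \frac{2377976717}{478454336}$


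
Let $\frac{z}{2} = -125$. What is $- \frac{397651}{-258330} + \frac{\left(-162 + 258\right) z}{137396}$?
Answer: $\frac{12108934199}{8873377170} \approx 1.3646$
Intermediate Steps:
$z = -250$ ($z = 2 \left(-125\right) = -250$)
$- \frac{397651}{-258330} + \frac{\left(-162 + 258\right) z}{137396} = - \frac{397651}{-258330} + \frac{\left(-162 + 258\right) \left(-250\right)}{137396} = \left(-397651\right) \left(- \frac{1}{258330}\right) + 96 \left(-250\right) \frac{1}{137396} = \frac{397651}{258330} - \frac{6000}{34349} = \frac{12108934199}{8873377170}$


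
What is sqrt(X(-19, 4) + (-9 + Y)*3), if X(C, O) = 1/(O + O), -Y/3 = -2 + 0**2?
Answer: I*sqrt(142)/4 ≈ 2.9791*I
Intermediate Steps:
Y = 6 (Y = -3*(-2 + 0**2) = -3*(-2 + 0) = -3*(-2) = 6)
X(C, O) = 1/(2*O)
sqrt(X(-19, 4) + (-9 + Y)*3) = sqrt((1/2)/4 + (-9 + 6)*3) = sqrt((1/2)*(1/4) - 3*3) = sqrt(1/8 - 9) = sqrt(-71/8) = I*sqrt(142)/4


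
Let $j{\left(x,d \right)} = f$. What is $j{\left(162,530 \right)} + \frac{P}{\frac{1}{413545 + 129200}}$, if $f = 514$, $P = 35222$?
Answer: $19116564904$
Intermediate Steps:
$j{\left(x,d \right)} = 514$
$j{\left(162,530 \right)} + \frac{P}{\frac{1}{413545 + 129200}} = 514 + \frac{35222}{\frac{1}{413545 + 129200}} = 514 + \frac{35222}{\frac{1}{542745}} = 514 + 35222 \frac{1}{\frac{1}{542745}} = 514 + 35222 \cdot 542745 = 514 + 19116564390 = 19116564904$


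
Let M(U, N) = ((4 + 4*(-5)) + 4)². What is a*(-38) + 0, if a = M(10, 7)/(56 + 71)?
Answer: -5472/127 ≈ -43.087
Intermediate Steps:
M(U, N) = 144 (M(U, N) = ((4 - 20) + 4)² = (-16 + 4)² = (-12)² = 144)
a = 144/127 (a = 144/(56 + 71) = 144/127 ≈ 1.1339)
a*(-38) + 0 = (144/127)*(-38) + 0 = -5472/127 + 0 = -5472/127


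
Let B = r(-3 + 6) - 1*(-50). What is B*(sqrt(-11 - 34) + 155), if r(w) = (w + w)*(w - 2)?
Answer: 8680 + 168*I*sqrt(5) ≈ 8680.0 + 375.66*I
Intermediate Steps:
r(w) = 2*w*(-2 + w) (r(w) = (2*w)*(-2 + w) = 2*w*(-2 + w))
B = 56 (B = 2*(-3 + 6)*(-2 + (-3 + 6)) - 1*(-50) = 2*3*(-2 + 3) + 50 = 2*3*1 + 50 = 6 + 50 = 56)
B*(sqrt(-11 - 34) + 155) = 56*(sqrt(-11 - 34) + 155) = 56*(sqrt(-45) + 155) = 56*(3*I*sqrt(5) + 155) = 56*(155 + 3*I*sqrt(5)) = 8680 + 168*I*sqrt(5)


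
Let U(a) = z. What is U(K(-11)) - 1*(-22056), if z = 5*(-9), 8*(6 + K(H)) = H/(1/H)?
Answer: 22011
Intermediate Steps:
K(H) = -6 + H**2/8 (K(H) = -6 + (H/(1/H))/8 = -6 + (H*H)/8 = -6 + H**2/8)
z = -45
U(a) = -45
U(K(-11)) - 1*(-22056) = -45 - 1*(-22056) = -45 + 22056 = 22011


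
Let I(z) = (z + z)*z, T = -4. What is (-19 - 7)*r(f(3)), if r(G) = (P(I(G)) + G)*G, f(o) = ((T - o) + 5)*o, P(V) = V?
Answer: 10296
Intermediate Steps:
I(z) = 2*z**2 (I(z) = (2*z)*z = 2*z**2)
f(o) = o*(1 - o) (f(o) = ((-4 - o) + 5)*o = (1 - o)*o = o*(1 - o))
r(G) = G*(G + 2*G**2) (r(G) = (2*G**2 + G)*G = (G + 2*G**2)*G = G*(G + 2*G**2))
(-19 - 7)*r(f(3)) = (-19 - 7)*((3*(1 - 1*3))**2*(1 + 2*(3*(1 - 1*3)))) = -26*(3*(1 - 3))**2*(1 + 2*(3*(1 - 3))) = -26*(3*(-2))**2*(1 + 2*(3*(-2))) = -26*(-6)**2*(1 + 2*(-6)) = -936*(1 - 12) = -936*(-11) = -26*(-396) = 10296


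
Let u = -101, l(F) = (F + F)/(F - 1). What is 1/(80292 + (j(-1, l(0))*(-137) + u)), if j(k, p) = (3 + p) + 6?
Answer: 1/78958 ≈ 1.2665e-5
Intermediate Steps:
l(F) = 2*F/(-1 + F) (l(F) = (2*F)/(-1 + F) = 2*F/(-1 + F))
j(k, p) = 9 + p
1/(80292 + (j(-1, l(0))*(-137) + u)) = 1/(80292 + ((9 + 2*0/(-1 + 0))*(-137) - 101)) = 1/(80292 + ((9 + 2*0/(-1))*(-137) - 101)) = 1/(80292 + ((9 + 2*0*(-1))*(-137) - 101)) = 1/(80292 + ((9 + 0)*(-137) - 101)) = 1/(80292 + (9*(-137) - 101)) = 1/(80292 + (-1233 - 101)) = 1/(80292 - 1334) = 1/78958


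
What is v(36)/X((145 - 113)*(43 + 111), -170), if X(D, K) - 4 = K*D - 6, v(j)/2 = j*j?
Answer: -432/139627 ≈ -0.0030940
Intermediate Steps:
v(j) = 2*j² (v(j) = 2*(j*j) = 2*j²)
X(D, K) = -2 + D*K (X(D, K) = 4 + (K*D - 6) = 4 + (D*K - 6) = 4 + (-6 + D*K) = -2 + D*K)
v(36)/X((145 - 113)*(43 + 111), -170) = (2*36²)/(-2 + ((145 - 113)*(43 + 111))*(-170)) = (2*1296)/(-2 + (32*154)*(-170)) = 2592/(-2 + 4928*(-170)) = 2592/(-2 - 837760) = 2592/(-837762) = 2592*(-1/837762) = -432/139627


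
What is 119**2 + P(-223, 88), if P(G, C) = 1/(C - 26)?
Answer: 877983/62 ≈ 14161.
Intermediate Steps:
P(G, C) = 1/(-26 + C)
119**2 + P(-223, 88) = 119**2 + 1/(-26 + 88) = 14161 + 1/62 = 877983/62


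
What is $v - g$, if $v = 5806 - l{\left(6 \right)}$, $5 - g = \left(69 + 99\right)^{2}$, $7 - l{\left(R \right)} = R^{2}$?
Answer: $34054$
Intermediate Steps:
$l{\left(R \right)} = 7 - R^{2}$
$g = -28219$ ($g = 5 - \left(69 + 99\right)^{2} = 5 - 168^{2} = 5 - 28224 = -28219$)
$v = 5835$ ($v = 5806 - \left(7 - 6^{2}\right) = 5806 - \left(7 - 36\right) = 5806 - -29 = 5806 + 29 = 5835$)
$v - g = 5835 - -28219 = 5835 + 28219 = 34054$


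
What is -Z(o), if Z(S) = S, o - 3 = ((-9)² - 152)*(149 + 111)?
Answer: 18457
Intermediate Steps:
o = -18457 (o = 3 + ((-9)² - 152)*(149 + 111) = 3 + (81 - 152)*260 = 3 - 71*260 = 3 - 18460 = -18457)
-Z(o) = -1*(-18457) = 18457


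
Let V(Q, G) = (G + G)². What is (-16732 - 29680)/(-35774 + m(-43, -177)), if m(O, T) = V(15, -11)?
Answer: 23206/17645 ≈ 1.3152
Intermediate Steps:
V(Q, G) = 4*G² (V(Q, G) = (2*G)² = 4*G²)
m(O, T) = 484 (m(O, T) = 4*(-11)² = 4*121 = 484)
(-16732 - 29680)/(-35774 + m(-43, -177)) = (-16732 - 29680)/(-35774 + 484) = -46412/(-35290) = -46412*(-1/35290) = 23206/17645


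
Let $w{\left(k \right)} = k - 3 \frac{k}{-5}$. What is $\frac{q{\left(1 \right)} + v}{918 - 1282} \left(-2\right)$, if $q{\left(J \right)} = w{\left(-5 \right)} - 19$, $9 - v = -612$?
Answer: $\frac{297}{91} \approx 3.2637$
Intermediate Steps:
$w{\left(k \right)} = \frac{8 k}{5}$ ($w{\left(k \right)} = k - 3 k \left(- \frac{1}{5}\right) = k - 3 \left(- \frac{k}{5}\right) = k + \frac{3 k}{5} = \frac{8 k}{5}$)
$v = 621$ ($v = 9 - -612 = 9 + 612 = 621$)
$q{\left(J \right)} = -27$ ($q{\left(J \right)} = \frac{8}{5} \left(-5\right) - 19 = -8 - 19 = -27$)
$\frac{q{\left(1 \right)} + v}{918 - 1282} \left(-2\right) = \frac{-27 + 621}{918 - 1282} \left(-2\right) = \frac{594}{-364} \left(-2\right) = 594 \left(- \frac{1}{364}\right) \left(-2\right) = \left(- \frac{297}{182}\right) \left(-2\right) = \frac{297}{91}$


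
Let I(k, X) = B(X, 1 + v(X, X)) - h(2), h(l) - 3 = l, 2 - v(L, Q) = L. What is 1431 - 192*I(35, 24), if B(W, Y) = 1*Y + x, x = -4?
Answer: 7191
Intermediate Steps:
v(L, Q) = 2 - L
B(W, Y) = -4 + Y (B(W, Y) = 1*Y - 4 = Y - 4 = -4 + Y)
h(l) = 3 + l
I(k, X) = -6 - X (I(k, X) = (-4 + (1 + (2 - X))) - (3 + 2) = (-4 + (3 - X)) - 1*5 = (-1 - X) - 5 = -6 - X)
1431 - 192*I(35, 24) = 1431 - 192*(-6 - 1*24) = 1431 - 192*(-6 - 24) = 1431 - 192*(-30) = 1431 + 5760 = 7191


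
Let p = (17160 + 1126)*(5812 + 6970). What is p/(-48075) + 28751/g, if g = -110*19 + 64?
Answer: -474922531277/97399950 ≈ -4876.0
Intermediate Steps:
g = -2026 (g = -2090 + 64 = -2026)
p = 233731652 (p = 18286*12782 = 233731652)
p/(-48075) + 28751/g = 233731652/(-48075) + 28751/(-2026) = 233731652*(-1/48075) + 28751*(-1/2026) = -233731652/48075 - 28751/2026 = -474922531277/97399950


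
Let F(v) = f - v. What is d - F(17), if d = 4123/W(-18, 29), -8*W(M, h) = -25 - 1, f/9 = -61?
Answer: 23850/13 ≈ 1834.6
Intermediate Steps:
f = -549 (f = 9*(-61) = -549)
W(M, h) = 13/4 (W(M, h) = -(-25 - 1)/8 = -⅛*(-26) = 13/4)
d = 16492/13 (d = 4123/(13/4) = 4123*(4/13) = 16492/13 ≈ 1268.6)
F(v) = -549 - v
d - F(17) = 16492/13 - (-549 - 1*17) = 16492/13 - (-549 - 17) = 16492/13 - 1*(-566) = 16492/13 + 566 = 23850/13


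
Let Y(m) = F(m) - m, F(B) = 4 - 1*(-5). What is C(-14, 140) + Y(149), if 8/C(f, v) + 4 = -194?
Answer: -13864/99 ≈ -140.04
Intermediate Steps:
F(B) = 9 (F(B) = 4 + 5 = 9)
Y(m) = 9 - m
C(f, v) = -4/99 (C(f, v) = 8/(-4 - 194) = 8/(-198) = 8*(-1/198) = -4/99)
C(-14, 140) + Y(149) = -4/99 + (9 - 1*149) = -4/99 + (9 - 149) = -4/99 - 140 = -13864/99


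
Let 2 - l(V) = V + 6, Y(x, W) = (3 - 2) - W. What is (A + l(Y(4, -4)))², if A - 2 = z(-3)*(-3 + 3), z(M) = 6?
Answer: 49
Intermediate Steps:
Y(x, W) = 1 - W
l(V) = -4 - V (l(V) = 2 - (V + 6) = 2 - (6 + V) = 2 + (-6 - V) = -4 - V)
A = 2 (A = 2 + 6*(-3 + 3) = 2 + 6*0 = 2 + 0 = 2)
(A + l(Y(4, -4)))² = (2 + (-4 - (1 - 1*(-4))))² = (2 + (-4 - (1 + 4)))² = (2 + (-4 - 1*5))² = (2 + (-4 - 5))² = (2 - 9)² = (-7)² = 49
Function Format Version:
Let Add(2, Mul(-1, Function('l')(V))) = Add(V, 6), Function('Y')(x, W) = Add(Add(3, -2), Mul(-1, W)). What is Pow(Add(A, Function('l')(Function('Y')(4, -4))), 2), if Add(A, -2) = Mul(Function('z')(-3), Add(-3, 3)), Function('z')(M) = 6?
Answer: 49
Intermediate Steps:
Function('Y')(x, W) = Add(1, Mul(-1, W))
Function('l')(V) = Add(-4, Mul(-1, V)) (Function('l')(V) = Add(2, Mul(-1, Add(V, 6))) = Add(2, Mul(-1, Add(6, V))) = Add(2, Add(-6, Mul(-1, V))) = Add(-4, Mul(-1, V)))
A = 2 (A = Add(2, Mul(6, Add(-3, 3))) = Add(2, Mul(6, 0)) = Add(2, 0) = 2)
Pow(Add(A, Function('l')(Function('Y')(4, -4))), 2) = Pow(Add(2, Add(-4, Mul(-1, Add(1, Mul(-1, -4))))), 2) = Pow(Add(2, Add(-4, Mul(-1, Add(1, 4)))), 2) = Pow(Add(2, Add(-4, Mul(-1, 5))), 2) = Pow(Add(2, Add(-4, -5)), 2) = Pow(Add(2, -9), 2) = Pow(-7, 2) = 49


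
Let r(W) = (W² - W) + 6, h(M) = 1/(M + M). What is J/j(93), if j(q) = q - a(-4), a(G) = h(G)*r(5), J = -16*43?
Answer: -2752/385 ≈ -7.1480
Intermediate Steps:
J = -688
h(M) = 1/(2*M)
r(W) = 6 + W² - W
a(G) = 13/G (a(G) = (1/(2*G))*(6 + 5² - 1*5) = (1/(2*G))*(6 + 25 - 5) = (1/(2*G))*26 = 13/G)
j(q) = 13/4 + q (j(q) = q - 13/(-4) = q - 13*(-1)/4 = q - 1*(-13/4) = q + 13/4 = 13/4 + q)
J/j(93) = -688/(13/4 + 93) = -688/385/4 = -688*4/385 = -2752/385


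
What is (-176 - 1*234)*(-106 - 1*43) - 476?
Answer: 60614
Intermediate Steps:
(-176 - 1*234)*(-106 - 1*43) - 476 = (-176 - 234)*(-106 - 43) - 476 = -410*(-149) - 476 = 61090 - 476 = 60614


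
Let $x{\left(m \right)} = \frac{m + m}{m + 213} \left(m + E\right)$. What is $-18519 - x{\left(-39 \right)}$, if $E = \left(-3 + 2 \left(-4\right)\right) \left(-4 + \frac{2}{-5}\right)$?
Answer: $- \frac{2684644}{145} \approx -18515.0$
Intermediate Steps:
$E = \frac{242}{5}$ ($E = \left(-3 - 8\right) \left(-4 + 2 \left(- \frac{1}{5}\right)\right) = - 11 \left(-4 - \frac{2}{5}\right) = \left(-11\right) \left(- \frac{22}{5}\right) = \frac{242}{5} \approx 48.4$)
$x{\left(m \right)} = \frac{2 m \left(\frac{242}{5} + m\right)}{213 + m}$ ($x{\left(m \right)} = \frac{m + m}{m + 213} \left(m + \frac{242}{5}\right) = \frac{2 m}{213 + m} \left(\frac{242}{5} + m\right) = \frac{2 m \left(\frac{242}{5} + m\right)}{213 + m}$)
$-18519 - x{\left(-39 \right)} = -18519 - \frac{2}{5} \left(-39\right) \frac{1}{213 - 39} \left(242 + 5 \left(-39\right)\right) = -18519 - \frac{2}{5} \left(-39\right) \frac{1}{174} \left(242 - 195\right) = -18519 - \frac{2}{5} \left(-39\right) \frac{1}{174} \cdot 47 = -18519 - - \frac{611}{145} = -18519 + \frac{611}{145} = - \frac{2684644}{145}$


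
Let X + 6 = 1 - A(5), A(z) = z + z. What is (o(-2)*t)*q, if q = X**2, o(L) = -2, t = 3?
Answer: -1350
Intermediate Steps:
A(z) = 2*z
X = -15 (X = -6 + (1 - 2*5) = -6 + (1 - 1*10) = -6 + (1 - 10) = -6 - 9 = -15)
q = 225 (q = (-15)**2 = 225)
(o(-2)*t)*q = -2*3*225 = -6*225 = -1350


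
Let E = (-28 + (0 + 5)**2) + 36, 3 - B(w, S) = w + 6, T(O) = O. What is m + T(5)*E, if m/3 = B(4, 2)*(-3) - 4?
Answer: 216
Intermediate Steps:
B(w, S) = -3 - w (B(w, S) = 3 - (w + 6) = 3 - (6 + w) = 3 + (-6 - w) = -3 - w)
m = 51 (m = 3*((-3 - 1*4)*(-3) - 4) = 3*((-3 - 4)*(-3) - 4) = 3*(-7*(-3) - 4) = 3*(21 - 4) = 3*17 = 51)
E = 33 (E = (-28 + 5**2) + 36 = (-28 + 25) + 36 = -3 + 36 = 33)
m + T(5)*E = 51 + 5*33 = 51 + 165 = 216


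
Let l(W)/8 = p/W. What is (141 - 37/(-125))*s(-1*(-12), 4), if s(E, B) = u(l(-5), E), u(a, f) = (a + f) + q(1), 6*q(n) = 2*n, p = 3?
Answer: 1995806/1875 ≈ 1064.4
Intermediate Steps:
l(W) = 24/W (l(W) = 8*(3/W) = 24/W)
q(n) = n/3 (q(n) = (2*n)/6 = n/3)
u(a, f) = 1/3 + a + f (u(a, f) = (a + f) + (1/3)*1 = (a + f) + 1/3 = 1/3 + a + f)
s(E, B) = -67/15 + E (s(E, B) = 1/3 + 24/(-5) + E = 1/3 + 24*(-1/5) + E = 1/3 - 24/5 + E = -67/15 + E)
(141 - 37/(-125))*s(-1*(-12), 4) = (141 - 37/(-125))*(-67/15 - 1*(-12)) = (141 - 37*(-1/125))*(-67/15 + 12) = (141 + 37/125)*(113/15) = (17662/125)*(113/15) = 1995806/1875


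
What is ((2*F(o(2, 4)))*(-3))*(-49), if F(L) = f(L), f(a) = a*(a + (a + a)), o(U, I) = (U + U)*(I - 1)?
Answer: 127008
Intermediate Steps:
o(U, I) = 2*U*(-1 + I) (o(U, I) = (2*U)*(-1 + I) = 2*U*(-1 + I))
f(a) = 3*a**2 (f(a) = a*(a + 2*a) = a*(3*a) = 3*a**2)
F(L) = 3*L**2
((2*F(o(2, 4)))*(-3))*(-49) = ((2*(3*(2*2*(-1 + 4))**2))*(-3))*(-49) = ((2*(3*(2*2*3)**2))*(-3))*(-49) = ((2*(3*12**2))*(-3))*(-49) = ((2*(3*144))*(-3))*(-49) = ((2*432)*(-3))*(-49) = (864*(-3))*(-49) = -2592*(-49) = 127008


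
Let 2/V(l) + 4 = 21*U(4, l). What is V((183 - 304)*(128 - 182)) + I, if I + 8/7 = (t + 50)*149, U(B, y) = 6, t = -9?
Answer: 2608062/427 ≈ 6107.9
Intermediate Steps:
V(l) = 1/61 (V(l) = 2/(-4 + 21*6) = 2/(-4 + 126) = 2/122 = 2*(1/122) = 1/61)
I = 42755/7 (I = -8/7 + (-9 + 50)*149 = -8/7 + 41*149 = -8/7 + 6109 = 42755/7 ≈ 6107.9)
V((183 - 304)*(128 - 182)) + I = 1/61 + 42755/7 = 2608062/427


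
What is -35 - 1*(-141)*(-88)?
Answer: -12443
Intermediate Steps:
-35 - 1*(-141)*(-88) = -35 + 141*(-88) = -35 - 12408 = -12443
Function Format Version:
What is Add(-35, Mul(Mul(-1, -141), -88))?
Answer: -12443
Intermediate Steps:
Add(-35, Mul(Mul(-1, -141), -88)) = Add(-35, Mul(141, -88)) = Add(-35, -12408) = -12443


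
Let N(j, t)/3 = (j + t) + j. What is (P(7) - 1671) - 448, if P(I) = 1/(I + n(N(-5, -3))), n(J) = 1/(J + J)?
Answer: -1154777/545 ≈ -2118.9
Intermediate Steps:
N(j, t) = 3*t + 6*j (N(j, t) = 3*((j + t) + j) = 3*(t + 2*j) = 3*t + 6*j)
n(J) = 1/(2*J)
P(I) = 1/(-1/78 + I) (P(I) = 1/(I + 1/(2*(3*(-3) + 6*(-5)))) = 1/(I + 1/(2*(-9 - 30))) = 1/(I + (1/2)/(-39)) = 1/(I + (1/2)*(-1/39)) = 1/(I - 1/78) = 1/(-1/78 + I))
(P(7) - 1671) - 448 = (78/(-1 + 78*7) - 1671) - 448 = (78/(-1 + 546) - 1671) - 448 = (78/545 - 1671) - 448 = -910617/545 - 448 = -1154777/545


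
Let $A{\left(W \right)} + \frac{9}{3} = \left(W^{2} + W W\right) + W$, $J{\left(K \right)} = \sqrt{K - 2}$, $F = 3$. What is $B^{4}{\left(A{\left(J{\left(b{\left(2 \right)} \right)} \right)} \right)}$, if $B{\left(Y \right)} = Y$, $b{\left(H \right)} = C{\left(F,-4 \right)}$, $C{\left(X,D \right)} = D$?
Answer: $\left(15 - i \sqrt{6}\right)^{4} \approx 42561.0 - 32186.0 i$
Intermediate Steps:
$b{\left(H \right)} = -4$
$J{\left(K \right)} = \sqrt{-2 + K}$
$A{\left(W \right)} = -3 + W + 2 W^{2}$ ($A{\left(W \right)} = -3 + \left(\left(W^{2} + W W\right) + W\right) = -3 + \left(\left(W^{2} + W^{2}\right) + W\right) = -3 + \left(2 W^{2} + W\right) = -3 + \left(W + 2 W^{2}\right) = -3 + W + 2 W^{2}$)
$B^{4}{\left(A{\left(J{\left(b{\left(2 \right)} \right)} \right)} \right)} = \left(-3 + \sqrt{-2 - 4} + 2 \left(\sqrt{-2 - 4}\right)^{2}\right)^{4} = \left(-3 + \sqrt{-6} + 2 \left(\sqrt{-6}\right)^{2}\right)^{4} = \left(-3 + i \sqrt{6} + 2 \left(i \sqrt{6}\right)^{2}\right)^{4} = \left(-3 + i \sqrt{6} + 2 \left(-6\right)\right)^{4} = \left(-3 + i \sqrt{6} - 12\right)^{4} = \left(-15 + i \sqrt{6}\right)^{4}$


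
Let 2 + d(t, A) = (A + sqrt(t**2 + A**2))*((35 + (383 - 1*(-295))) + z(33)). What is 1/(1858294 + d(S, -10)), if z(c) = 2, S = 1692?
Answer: 925571/981553966632 - 715*sqrt(715741)/981553966632 ≈ 3.2670e-7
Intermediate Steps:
d(t, A) = -2 + 715*A + 715*sqrt(A**2 + t**2) (d(t, A) = -2 + (A + sqrt(t**2 + A**2))*((35 + (383 - 1*(-295))) + 2) = -2 + (A + sqrt(A**2 + t**2))*((35 + (383 + 295)) + 2) = -2 + (A + sqrt(A**2 + t**2))*((35 + 678) + 2) = -2 + (A + sqrt(A**2 + t**2))*(713 + 2) = -2 + (A + sqrt(A**2 + t**2))*715 = -2 + (715*A + 715*sqrt(A**2 + t**2)) = -2 + 715*A + 715*sqrt(A**2 + t**2))
1/(1858294 + d(S, -10)) = 1/(1858294 + (-2 + 715*(-10) + 715*sqrt((-10)**2 + 1692**2))) = 1/(1858294 + (-2 - 7150 + 715*sqrt(100 + 2862864))) = 1/(1858294 + (-2 - 7150 + 715*sqrt(2862964))) = 1/(1858294 + (-2 - 7150 + 715*(2*sqrt(715741)))) = 1/(1858294 + (-2 - 7150 + 1430*sqrt(715741))) = 1/(1858294 + (-7152 + 1430*sqrt(715741))) = 1/(1851142 + 1430*sqrt(715741))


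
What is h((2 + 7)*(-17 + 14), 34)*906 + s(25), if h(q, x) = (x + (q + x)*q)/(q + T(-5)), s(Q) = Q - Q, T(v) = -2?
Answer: 140430/29 ≈ 4842.4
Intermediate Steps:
s(Q) = 0
h(q, x) = (x + q*(q + x))/(-2 + q) (h(q, x) = (x + (q + x)*q)/(q - 2) = (x + q*(q + x))/(-2 + q))
h((2 + 7)*(-17 + 14), 34)*906 + s(25) = ((34 + ((2 + 7)*(-17 + 14))**2 + ((2 + 7)*(-17 + 14))*34)/(-2 + (2 + 7)*(-17 + 14)))*906 + 0 = ((34 + (9*(-3))**2 + (9*(-3))*34)/(-2 + 9*(-3)))*906 + 0 = ((34 + (-27)**2 - 27*34)/(-2 - 27))*906 + 0 = ((34 + 729 - 918)/(-29))*906 + 0 = -1/29*(-155)*906 + 0 = (155/29)*906 + 0 = 140430/29 + 0 = 140430/29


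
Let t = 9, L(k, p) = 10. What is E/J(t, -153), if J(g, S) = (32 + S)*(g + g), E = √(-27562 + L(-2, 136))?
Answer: -2*I*√1722/1089 ≈ -0.076211*I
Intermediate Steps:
E = 4*I*√1722 (E = √(-27562 + 10) = √(-27552) = 4*I*√1722 ≈ 165.99*I)
J(g, S) = 2*g*(32 + S) (J(g, S) = (32 + S)*(2*g) = 2*g*(32 + S))
E/J(t, -153) = (4*I*√1722)/((2*9*(32 - 153))) = (4*I*√1722)/((2*9*(-121))) = (4*I*√1722)/(-2178) = (4*I*√1722)*(-1/2178) = -2*I*√1722/1089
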